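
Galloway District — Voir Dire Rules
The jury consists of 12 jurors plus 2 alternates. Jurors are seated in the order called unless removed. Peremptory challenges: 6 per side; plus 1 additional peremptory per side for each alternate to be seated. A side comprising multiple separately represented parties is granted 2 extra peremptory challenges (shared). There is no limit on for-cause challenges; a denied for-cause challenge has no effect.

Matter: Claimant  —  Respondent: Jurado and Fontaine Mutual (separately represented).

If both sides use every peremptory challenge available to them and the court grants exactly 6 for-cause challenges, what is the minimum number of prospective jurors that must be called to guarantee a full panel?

Seats to fill: 12 + 2 alternates = 14.
Peremptories — Claimant: 6 + 1×2 = 8; Respondent: 6 + 1×2 + 2 = 10; total 18.
For-cause removals: 6.
Minimum venire: 14 + 18 + 6 = 38.

38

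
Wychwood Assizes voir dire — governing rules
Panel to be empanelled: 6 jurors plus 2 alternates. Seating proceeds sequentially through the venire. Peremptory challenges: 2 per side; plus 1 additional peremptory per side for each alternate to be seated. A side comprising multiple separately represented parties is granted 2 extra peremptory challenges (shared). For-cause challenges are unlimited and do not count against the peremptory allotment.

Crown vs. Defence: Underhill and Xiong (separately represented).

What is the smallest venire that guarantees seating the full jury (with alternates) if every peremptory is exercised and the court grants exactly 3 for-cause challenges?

21

Seats to fill: 6 + 2 alternates = 8.
Peremptories — Crown: 2 + 1×2 = 4; Defence: 2 + 1×2 + 2 = 6; total 10.
For-cause removals: 3.
Minimum venire: 8 + 10 + 3 = 21.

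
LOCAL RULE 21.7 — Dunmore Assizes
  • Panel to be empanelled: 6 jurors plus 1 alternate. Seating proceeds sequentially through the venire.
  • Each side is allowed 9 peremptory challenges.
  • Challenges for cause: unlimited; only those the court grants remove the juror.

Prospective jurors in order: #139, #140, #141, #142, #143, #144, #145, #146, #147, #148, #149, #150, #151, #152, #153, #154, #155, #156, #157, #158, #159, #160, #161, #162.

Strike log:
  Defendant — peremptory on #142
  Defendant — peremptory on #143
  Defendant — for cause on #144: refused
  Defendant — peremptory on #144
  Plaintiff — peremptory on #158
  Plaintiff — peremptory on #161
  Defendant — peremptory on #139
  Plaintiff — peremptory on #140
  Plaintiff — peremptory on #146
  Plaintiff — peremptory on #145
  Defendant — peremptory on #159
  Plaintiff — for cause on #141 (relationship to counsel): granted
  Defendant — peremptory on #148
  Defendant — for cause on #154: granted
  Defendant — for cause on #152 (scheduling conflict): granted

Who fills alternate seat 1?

Removed: #139, #140, #141, #142, #143, #144, #145, #146, #148, #152, #154, #158, #159, #161.
Seating in order: seats 1–6 → #147, #149, #150, #151, #153, #155; alternates → #156.
So alternate 1 is #156.

156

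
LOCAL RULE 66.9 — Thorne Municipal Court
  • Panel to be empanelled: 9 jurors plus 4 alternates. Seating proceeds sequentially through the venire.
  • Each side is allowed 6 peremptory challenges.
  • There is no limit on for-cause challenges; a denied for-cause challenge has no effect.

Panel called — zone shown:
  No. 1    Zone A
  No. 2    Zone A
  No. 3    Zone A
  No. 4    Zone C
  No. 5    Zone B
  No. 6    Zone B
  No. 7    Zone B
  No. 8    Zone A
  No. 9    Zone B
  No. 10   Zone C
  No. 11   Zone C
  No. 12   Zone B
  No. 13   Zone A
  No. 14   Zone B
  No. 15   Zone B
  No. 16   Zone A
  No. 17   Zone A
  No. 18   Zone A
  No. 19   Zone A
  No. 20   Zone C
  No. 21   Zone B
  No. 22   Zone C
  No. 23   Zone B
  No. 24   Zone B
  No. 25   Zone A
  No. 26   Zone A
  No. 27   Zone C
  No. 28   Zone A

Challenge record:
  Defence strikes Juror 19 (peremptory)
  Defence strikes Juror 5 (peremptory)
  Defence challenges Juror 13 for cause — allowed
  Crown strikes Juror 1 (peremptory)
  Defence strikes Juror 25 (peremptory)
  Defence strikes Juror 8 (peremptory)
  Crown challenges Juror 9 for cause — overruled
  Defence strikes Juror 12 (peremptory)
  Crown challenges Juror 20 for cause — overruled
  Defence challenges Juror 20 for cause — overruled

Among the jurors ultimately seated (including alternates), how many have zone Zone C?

3

Removed: #1, #5, #8, #12, #13, #19, #25.
Seated (13 incl. alternates): #2, #3, #4, #6, #7, #9, #10, #11, #14, #15, #16, #17, #18.
Of those, in Zone C: #4, #10, #11 → 3.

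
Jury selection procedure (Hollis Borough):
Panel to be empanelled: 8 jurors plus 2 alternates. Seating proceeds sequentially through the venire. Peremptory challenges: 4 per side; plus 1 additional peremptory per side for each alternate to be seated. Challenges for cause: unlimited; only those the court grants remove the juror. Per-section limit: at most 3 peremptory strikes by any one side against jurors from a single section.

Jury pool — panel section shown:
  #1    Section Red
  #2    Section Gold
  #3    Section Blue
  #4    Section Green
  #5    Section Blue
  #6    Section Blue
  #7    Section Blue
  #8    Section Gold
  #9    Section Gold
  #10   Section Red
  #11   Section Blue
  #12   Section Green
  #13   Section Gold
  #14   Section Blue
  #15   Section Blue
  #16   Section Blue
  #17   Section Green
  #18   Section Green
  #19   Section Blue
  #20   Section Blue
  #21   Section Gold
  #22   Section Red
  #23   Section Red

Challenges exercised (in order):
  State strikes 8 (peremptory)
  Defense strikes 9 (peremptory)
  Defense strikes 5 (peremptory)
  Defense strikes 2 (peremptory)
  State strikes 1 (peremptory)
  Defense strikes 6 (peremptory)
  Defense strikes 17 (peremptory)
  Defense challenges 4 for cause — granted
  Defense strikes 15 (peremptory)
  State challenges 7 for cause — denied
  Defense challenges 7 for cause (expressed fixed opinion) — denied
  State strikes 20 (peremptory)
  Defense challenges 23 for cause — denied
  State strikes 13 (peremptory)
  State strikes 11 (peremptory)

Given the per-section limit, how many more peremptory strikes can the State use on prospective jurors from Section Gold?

1

State peremptories so far: #8, #1, #20, #13, #11 — 5 of 6 used, 1 left overall.
Against Section Gold: #8, #13 — 2 used; per-section cap 3 leaves 1.
Binding limit: min(1, 1) = 1.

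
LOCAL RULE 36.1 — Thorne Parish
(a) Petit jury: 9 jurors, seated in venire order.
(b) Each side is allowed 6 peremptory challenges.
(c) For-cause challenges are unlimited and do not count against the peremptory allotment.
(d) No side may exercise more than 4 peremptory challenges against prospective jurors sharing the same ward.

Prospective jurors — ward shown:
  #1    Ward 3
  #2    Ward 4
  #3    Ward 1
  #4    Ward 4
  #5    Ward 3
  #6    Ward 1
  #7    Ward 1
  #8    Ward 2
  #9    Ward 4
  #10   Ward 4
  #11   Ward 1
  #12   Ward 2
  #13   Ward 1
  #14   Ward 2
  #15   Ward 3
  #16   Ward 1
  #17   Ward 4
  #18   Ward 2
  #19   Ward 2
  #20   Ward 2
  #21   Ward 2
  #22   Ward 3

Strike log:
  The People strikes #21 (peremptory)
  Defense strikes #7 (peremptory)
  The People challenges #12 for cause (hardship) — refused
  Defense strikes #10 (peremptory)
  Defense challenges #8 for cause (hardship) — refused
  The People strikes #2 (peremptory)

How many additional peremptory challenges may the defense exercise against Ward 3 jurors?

4

Defense peremptories so far: #7, #10 — 2 of 6 used, 4 left overall.
Against Ward 3: none yet — per-ward cap 4 leaves 4.
Binding limit: min(4, 4) = 4.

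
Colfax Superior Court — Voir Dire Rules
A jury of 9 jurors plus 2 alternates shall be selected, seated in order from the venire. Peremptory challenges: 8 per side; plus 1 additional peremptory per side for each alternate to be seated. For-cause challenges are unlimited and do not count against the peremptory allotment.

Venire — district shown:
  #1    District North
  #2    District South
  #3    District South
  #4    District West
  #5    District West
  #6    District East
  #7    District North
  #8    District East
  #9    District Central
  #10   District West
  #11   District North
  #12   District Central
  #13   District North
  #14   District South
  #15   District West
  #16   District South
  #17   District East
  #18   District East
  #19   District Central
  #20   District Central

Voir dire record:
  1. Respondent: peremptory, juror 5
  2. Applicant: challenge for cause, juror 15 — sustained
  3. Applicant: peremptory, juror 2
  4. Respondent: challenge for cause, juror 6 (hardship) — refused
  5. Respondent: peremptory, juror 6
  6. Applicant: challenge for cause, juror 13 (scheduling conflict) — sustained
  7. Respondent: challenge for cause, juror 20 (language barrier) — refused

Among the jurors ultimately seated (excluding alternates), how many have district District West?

2

Removed: #2, #5, #6, #13, #15.
Seated jurors 1–9: #1, #3, #4, #7, #8, #9, #10, #11, #12 (alternates #14, #16 not counted).
Of those, in District West: #4, #10 → 2.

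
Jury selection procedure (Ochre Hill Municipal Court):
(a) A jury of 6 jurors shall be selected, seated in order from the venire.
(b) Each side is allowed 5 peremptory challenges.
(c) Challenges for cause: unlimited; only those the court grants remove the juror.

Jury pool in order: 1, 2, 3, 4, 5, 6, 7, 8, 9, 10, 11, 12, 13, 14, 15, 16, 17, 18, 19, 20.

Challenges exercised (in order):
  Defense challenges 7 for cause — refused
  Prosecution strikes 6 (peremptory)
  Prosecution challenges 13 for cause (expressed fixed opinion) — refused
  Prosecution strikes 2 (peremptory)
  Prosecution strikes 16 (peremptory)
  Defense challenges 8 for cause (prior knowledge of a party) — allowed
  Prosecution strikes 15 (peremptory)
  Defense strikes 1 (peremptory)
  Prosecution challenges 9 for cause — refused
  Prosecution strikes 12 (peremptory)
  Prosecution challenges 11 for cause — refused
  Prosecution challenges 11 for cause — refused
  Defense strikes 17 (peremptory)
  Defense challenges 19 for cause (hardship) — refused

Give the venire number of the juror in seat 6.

Removed: #1, #2, #6, #8, #12, #15, #16, #17. (#7, #9, #11, #13, #19 stay — for-cause denied.)
Filling seats in venire order through position 6: #3, #4, #5, #7, #9, #10.
So seat 6 is #10.

10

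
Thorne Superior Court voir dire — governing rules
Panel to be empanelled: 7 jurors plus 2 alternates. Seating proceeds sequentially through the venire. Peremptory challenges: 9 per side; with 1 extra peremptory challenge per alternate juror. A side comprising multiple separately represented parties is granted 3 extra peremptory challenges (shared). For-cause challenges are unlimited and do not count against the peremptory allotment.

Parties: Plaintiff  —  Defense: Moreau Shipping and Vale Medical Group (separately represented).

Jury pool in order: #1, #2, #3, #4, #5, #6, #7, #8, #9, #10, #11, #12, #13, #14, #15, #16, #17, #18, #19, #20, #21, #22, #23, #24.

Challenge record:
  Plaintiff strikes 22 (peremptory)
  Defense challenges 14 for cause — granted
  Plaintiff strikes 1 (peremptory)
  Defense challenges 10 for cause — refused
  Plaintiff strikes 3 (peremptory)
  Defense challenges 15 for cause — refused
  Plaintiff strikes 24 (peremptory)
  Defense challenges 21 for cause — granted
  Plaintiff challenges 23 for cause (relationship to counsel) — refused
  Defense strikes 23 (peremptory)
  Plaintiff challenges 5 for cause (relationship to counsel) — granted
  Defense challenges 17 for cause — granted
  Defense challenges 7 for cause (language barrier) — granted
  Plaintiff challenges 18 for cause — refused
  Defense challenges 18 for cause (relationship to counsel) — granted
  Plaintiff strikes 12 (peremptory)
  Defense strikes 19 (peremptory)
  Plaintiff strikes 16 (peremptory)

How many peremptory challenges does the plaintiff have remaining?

Plaintiff allotment: 9 base + 1 × 2 alternates = 11.
Plaintiff peremptories used: #22, #1, #3, #24, #12, #16 — 6 (for-cause on #23, #5, #18 don't count).
Remaining: 11 − 6 = 5.

5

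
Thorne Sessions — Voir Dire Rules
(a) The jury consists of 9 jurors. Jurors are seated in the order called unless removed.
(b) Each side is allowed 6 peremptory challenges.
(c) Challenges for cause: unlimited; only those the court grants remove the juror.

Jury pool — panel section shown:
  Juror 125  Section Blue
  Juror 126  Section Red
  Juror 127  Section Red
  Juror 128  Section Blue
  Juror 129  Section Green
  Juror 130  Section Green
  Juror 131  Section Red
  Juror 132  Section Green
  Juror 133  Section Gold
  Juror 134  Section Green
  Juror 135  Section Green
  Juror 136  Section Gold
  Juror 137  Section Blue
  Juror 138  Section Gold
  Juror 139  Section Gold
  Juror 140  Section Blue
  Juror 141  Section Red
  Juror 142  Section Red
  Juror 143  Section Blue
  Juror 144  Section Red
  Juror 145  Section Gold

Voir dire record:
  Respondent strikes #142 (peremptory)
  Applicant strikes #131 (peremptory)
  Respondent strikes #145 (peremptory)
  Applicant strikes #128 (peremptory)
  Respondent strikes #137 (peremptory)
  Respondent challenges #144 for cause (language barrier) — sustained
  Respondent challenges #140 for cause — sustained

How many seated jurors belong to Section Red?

Removed: #128, #131, #137, #140, #142, #144, #145.
Seated jurors 1–9: #125, #126, #127, #129, #130, #132, #133, #134, #135.
Of those, in Section Red: #126, #127 → 2.

2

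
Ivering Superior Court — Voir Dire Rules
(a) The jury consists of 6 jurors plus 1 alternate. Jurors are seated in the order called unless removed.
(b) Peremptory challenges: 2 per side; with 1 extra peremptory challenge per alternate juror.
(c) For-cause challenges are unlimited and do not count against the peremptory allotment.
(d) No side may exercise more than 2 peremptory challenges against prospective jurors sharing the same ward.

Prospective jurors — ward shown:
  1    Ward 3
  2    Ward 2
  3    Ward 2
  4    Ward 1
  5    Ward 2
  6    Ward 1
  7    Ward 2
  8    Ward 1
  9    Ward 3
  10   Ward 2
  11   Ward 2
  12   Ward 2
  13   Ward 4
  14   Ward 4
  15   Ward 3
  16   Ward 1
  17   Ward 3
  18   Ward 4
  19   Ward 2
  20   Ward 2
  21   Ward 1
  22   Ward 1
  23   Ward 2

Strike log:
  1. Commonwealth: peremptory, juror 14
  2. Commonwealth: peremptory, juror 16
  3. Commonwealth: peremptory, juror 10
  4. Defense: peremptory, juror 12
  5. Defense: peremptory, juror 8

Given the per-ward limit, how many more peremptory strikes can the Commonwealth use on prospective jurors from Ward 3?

Commonwealth peremptories so far: #14, #16, #10 — 3 of 3 used, 0 left overall.
Against Ward 3: none yet — per-ward cap 2 leaves 2.
Binding limit: min(0, 2) = 0.

0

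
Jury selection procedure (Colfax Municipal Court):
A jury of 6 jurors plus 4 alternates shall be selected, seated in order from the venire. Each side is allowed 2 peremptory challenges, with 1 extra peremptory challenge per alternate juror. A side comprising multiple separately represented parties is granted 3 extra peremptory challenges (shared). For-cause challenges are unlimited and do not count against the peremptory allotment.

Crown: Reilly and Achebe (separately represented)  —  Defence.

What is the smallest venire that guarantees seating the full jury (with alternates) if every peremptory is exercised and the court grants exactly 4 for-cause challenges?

29

Seats to fill: 6 + 4 alternates = 10.
Peremptories — Crown: 2 + 1×4 + 3 = 9; Defence: 2 + 1×4 = 6; total 15.
For-cause removals: 4.
Minimum venire: 10 + 15 + 4 = 29.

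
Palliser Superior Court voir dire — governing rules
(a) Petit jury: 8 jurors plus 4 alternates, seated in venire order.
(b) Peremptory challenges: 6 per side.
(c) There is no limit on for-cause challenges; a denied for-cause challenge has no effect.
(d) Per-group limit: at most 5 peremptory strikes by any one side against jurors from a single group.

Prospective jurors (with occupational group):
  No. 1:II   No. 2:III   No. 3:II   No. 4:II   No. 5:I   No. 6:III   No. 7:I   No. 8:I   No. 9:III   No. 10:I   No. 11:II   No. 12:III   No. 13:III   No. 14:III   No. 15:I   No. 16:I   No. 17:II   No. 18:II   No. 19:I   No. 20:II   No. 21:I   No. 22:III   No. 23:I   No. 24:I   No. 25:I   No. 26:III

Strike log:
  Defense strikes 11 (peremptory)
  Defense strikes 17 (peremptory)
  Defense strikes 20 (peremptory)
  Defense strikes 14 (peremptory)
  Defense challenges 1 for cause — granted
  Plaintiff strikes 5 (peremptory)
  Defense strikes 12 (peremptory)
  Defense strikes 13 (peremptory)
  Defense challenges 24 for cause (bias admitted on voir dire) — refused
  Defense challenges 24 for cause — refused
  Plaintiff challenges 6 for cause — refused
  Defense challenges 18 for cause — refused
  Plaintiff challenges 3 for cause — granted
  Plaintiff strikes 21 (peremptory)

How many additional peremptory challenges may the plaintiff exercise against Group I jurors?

3

Plaintiff peremptories so far: #5, #21 — 2 of 6 used, 4 left overall.
Against Group I: #5, #21 — 2 used; per-group cap 5 leaves 3.
Binding limit: min(4, 3) = 3.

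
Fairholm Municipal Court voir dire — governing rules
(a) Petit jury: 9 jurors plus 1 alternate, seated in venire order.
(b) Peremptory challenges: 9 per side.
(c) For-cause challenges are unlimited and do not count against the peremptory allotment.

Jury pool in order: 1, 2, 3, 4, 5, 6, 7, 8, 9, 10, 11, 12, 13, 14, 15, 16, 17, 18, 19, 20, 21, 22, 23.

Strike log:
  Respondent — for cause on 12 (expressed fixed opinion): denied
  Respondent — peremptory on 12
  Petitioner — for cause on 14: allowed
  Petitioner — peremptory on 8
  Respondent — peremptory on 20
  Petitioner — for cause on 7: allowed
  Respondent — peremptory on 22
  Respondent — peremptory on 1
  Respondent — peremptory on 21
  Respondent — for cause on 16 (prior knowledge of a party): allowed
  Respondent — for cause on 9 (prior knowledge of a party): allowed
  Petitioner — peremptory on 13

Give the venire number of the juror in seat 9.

17

Removed: #1, #7, #8, #9, #12, #13, #14, #16, #20, #21, #22.
Seating in order: seats 1–9 → #2, #3, #4, #5, #6, #10, #11, #15, #17; alternates → #18.
So seat 9 is #17.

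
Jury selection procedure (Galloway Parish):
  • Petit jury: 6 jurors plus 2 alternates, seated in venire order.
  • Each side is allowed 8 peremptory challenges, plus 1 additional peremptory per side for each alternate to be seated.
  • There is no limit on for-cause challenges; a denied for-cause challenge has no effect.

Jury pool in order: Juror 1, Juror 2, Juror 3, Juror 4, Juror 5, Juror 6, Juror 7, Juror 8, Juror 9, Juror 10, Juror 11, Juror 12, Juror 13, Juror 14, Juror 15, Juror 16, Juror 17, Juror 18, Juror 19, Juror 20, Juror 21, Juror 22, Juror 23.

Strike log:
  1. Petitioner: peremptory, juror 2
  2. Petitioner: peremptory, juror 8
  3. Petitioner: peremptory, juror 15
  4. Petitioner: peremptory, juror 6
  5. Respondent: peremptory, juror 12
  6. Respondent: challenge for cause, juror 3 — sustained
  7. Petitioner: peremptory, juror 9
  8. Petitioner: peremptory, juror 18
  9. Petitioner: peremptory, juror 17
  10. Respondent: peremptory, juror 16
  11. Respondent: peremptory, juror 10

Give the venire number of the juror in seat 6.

13

Removed: #2, #3, #6, #8, #9, #10, #12, #15, #16, #17, #18.
Seating in order: seats 1–6 → #1, #4, #5, #7, #11, #13; alternates → #14, #19.
So seat 6 is #13.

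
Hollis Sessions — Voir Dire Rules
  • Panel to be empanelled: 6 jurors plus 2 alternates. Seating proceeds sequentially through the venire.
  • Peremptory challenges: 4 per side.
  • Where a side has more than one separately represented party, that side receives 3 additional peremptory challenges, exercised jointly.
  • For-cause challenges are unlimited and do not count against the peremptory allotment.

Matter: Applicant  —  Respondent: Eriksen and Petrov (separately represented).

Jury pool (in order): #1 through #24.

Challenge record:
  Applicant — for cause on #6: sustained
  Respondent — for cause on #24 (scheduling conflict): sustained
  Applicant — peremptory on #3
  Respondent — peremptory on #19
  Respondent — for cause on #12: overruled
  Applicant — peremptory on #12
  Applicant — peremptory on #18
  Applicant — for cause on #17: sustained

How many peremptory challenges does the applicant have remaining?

Applicant allotment: 4.
Applicant peremptories used: #3, #12, #18 — 3 (for-cause on #6, #17 don't count).
Remaining: 4 − 3 = 1.

1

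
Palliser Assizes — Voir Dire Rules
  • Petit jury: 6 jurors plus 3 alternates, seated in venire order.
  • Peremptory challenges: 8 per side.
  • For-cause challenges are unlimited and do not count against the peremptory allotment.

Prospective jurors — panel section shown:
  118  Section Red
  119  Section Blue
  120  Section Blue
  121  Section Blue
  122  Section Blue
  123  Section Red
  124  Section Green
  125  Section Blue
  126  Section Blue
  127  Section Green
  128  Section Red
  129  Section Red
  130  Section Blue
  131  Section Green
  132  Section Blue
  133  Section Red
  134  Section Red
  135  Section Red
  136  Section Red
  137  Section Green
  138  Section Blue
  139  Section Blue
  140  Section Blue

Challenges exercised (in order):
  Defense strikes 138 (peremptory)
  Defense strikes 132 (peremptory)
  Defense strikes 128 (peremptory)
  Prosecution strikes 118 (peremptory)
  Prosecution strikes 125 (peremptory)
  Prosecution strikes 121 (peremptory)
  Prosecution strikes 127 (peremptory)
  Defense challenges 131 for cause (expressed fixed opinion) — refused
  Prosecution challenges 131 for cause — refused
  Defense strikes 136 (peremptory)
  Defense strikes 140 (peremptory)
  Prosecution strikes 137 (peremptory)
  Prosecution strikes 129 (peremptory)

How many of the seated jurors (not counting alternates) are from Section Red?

1

Removed: #118, #121, #125, #127, #128, #129, #132, #136, #137, #138, #140.
Seated jurors 1–6: #119, #120, #122, #123, #124, #126 (alternates #130, #131, #133 not counted).
Of those, in Section Red: #123 → 1.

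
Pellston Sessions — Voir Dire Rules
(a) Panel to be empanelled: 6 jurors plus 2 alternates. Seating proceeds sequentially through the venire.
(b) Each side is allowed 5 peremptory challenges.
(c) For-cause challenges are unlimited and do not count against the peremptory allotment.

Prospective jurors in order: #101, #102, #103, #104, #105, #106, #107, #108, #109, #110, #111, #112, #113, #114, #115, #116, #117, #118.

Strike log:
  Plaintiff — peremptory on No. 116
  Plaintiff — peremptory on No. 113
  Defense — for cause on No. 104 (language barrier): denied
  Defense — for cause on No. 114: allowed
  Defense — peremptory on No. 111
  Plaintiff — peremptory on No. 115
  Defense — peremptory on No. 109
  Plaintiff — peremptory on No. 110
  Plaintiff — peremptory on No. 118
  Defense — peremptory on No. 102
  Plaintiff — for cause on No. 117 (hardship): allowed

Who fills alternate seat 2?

Removed: #102, #109, #110, #111, #113, #114, #115, #116, #117, #118. (#104 stays — for-cause denied.)
Seating in order: seats 1–6 → #101, #103, #104, #105, #106, #107; alternates → #108, #112.
So alternate 2 is #112.

112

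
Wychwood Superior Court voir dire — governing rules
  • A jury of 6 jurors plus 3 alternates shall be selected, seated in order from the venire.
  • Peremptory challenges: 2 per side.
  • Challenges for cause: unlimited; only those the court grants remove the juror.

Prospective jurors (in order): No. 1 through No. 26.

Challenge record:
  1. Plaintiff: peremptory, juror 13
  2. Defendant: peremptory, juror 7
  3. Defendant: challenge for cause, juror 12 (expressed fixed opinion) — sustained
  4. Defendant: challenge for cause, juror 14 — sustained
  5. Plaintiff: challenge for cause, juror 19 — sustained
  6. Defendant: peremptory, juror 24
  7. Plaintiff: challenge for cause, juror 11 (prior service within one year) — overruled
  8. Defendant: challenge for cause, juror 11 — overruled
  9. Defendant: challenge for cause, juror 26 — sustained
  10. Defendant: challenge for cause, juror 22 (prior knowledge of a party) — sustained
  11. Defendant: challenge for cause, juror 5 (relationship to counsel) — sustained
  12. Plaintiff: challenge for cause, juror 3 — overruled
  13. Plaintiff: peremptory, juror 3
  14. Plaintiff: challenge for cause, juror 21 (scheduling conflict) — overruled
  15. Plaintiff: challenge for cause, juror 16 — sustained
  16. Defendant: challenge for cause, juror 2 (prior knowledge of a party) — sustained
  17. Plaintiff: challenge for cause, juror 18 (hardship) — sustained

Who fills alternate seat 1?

11

Removed: #2, #3, #5, #7, #12, #13, #14, #16, #18, #19, #22, #24, #26. (#11, #21 stay — for-cause denied.)
Seating in order: seats 1–6 → #1, #4, #6, #8, #9, #10; alternates → #11, #15, #17.
So alternate 1 is #11.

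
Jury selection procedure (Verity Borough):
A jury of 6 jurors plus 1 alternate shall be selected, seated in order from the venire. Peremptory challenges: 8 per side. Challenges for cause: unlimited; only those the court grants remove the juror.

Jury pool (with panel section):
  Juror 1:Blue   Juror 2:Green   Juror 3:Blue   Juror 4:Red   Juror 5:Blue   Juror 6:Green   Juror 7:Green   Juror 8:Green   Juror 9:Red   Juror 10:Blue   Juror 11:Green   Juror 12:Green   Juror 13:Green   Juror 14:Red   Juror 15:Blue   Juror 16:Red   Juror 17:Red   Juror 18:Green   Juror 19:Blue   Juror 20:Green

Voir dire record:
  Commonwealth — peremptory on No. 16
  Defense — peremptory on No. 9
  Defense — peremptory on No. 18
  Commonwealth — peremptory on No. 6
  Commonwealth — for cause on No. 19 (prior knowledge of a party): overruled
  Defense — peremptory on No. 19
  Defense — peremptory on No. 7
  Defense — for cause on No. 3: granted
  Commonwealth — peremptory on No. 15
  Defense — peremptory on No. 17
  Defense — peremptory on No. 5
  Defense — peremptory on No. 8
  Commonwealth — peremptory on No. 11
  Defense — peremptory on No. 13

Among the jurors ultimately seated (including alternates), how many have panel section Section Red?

2

Removed: #3, #5, #6, #7, #8, #9, #11, #13, #15, #16, #17, #18, #19.
Seated (7 incl. alternates): #1, #2, #4, #10, #12, #14, #20.
Of those, in Section Red: #4, #14 → 2.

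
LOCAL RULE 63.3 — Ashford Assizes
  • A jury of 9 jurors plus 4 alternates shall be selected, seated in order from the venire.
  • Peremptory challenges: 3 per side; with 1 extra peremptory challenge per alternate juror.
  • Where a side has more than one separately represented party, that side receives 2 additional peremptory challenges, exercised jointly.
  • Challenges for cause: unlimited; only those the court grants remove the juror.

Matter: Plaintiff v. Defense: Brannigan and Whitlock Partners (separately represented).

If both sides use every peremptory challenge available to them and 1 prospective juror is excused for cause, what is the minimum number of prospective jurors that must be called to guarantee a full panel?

Seats to fill: 9 + 4 alternates = 13.
Peremptories — Plaintiff: 3 + 1×4 = 7; Defense: 3 + 1×4 + 2 = 9; total 16.
For-cause removals: 1.
Minimum venire: 13 + 16 + 1 = 30.

30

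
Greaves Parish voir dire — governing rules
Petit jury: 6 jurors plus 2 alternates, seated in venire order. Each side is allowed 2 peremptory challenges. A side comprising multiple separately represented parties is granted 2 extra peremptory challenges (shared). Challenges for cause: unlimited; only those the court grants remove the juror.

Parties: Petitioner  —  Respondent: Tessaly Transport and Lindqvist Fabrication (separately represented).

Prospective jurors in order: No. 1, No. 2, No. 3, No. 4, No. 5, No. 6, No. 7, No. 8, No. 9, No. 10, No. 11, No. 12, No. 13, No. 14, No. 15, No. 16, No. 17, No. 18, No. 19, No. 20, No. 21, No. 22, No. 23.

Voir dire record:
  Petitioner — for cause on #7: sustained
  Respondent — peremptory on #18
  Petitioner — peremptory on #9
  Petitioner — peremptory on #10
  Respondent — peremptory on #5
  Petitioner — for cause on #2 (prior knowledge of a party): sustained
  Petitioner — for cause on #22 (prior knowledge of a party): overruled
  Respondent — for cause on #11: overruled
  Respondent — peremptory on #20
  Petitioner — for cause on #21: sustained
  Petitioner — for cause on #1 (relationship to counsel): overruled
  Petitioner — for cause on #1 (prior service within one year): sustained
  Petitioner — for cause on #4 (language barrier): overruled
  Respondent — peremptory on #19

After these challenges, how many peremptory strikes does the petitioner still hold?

Petitioner allotment: 2.
Petitioner peremptories used: #9, #10 — 2 (for-cause on #7, #2, #22, #21, #1, #1, #4 don't count).
Remaining: 2 − 2 = 0.

0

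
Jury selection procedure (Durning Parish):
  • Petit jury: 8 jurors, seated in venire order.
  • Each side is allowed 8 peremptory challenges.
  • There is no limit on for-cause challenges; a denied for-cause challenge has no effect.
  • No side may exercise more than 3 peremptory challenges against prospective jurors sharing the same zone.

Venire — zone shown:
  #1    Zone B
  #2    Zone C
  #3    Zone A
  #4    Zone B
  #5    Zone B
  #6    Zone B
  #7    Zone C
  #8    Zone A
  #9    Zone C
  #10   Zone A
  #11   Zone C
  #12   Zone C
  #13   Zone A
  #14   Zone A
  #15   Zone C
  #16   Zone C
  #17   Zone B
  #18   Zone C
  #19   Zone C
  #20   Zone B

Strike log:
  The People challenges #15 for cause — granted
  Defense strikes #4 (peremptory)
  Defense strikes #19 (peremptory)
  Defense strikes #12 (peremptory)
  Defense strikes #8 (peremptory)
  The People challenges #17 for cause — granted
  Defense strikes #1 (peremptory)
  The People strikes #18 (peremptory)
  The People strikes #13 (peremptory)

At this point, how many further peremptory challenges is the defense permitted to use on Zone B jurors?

Defense peremptories so far: #4, #19, #12, #8, #1 — 5 of 8 used, 3 left overall.
Against Zone B: #4, #1 — 2 used; per-zone cap 3 leaves 1.
Binding limit: min(3, 1) = 1.

1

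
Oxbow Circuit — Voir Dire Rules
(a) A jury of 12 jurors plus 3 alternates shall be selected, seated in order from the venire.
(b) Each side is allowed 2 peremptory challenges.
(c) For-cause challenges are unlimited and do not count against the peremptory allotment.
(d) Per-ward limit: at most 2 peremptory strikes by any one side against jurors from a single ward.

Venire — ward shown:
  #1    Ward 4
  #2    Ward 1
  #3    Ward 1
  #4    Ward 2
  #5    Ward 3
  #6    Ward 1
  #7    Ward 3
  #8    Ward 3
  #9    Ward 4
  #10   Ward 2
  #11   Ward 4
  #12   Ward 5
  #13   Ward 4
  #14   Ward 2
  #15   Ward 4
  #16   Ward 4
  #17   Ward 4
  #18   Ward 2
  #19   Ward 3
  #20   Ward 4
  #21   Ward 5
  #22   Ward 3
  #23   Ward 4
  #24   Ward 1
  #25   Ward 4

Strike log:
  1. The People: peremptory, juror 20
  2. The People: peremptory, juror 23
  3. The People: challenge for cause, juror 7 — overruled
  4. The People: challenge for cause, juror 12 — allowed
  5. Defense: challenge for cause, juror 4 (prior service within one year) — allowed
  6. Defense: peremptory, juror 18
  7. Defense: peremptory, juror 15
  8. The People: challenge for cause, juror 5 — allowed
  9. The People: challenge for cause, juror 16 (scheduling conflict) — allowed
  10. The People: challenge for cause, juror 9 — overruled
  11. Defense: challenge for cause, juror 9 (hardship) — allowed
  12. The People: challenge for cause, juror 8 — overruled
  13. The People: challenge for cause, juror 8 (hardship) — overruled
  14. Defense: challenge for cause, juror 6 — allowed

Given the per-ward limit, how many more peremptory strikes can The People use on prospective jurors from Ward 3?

The People peremptories so far: #20, #23 — 2 of 2 used, 0 left overall.
Against Ward 3: none yet — per-ward cap 2 leaves 2.
Binding limit: min(0, 2) = 0.

0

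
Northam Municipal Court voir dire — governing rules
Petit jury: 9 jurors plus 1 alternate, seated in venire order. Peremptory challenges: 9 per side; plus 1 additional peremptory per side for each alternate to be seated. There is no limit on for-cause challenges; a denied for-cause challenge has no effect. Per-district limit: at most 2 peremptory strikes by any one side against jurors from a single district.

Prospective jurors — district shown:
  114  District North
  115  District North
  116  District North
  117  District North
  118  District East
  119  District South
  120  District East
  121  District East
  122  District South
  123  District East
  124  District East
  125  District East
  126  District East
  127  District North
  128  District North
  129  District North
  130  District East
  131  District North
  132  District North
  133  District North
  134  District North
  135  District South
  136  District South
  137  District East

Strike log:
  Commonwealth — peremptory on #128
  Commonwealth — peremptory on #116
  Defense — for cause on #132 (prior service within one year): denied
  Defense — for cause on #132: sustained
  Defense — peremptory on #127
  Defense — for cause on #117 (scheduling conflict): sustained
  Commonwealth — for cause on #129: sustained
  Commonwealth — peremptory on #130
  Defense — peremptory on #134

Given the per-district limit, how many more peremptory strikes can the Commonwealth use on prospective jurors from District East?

Commonwealth peremptories so far: #128, #116, #130 — 3 of 10 used, 7 left overall.
Against District East: #130 — 1 used; per-district cap 2 leaves 1.
Binding limit: min(7, 1) = 1.

1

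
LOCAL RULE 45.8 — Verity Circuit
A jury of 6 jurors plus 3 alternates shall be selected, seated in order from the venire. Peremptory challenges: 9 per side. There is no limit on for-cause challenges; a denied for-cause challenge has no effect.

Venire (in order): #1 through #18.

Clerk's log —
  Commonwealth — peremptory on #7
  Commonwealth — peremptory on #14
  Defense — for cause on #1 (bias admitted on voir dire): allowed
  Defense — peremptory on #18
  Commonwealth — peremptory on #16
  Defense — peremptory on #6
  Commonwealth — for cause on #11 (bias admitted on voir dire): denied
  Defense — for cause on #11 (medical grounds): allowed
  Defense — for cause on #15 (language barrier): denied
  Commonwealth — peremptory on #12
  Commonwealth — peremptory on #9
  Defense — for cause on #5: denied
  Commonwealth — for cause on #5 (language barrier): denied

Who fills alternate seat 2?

15

Removed: #1, #6, #7, #9, #11, #12, #14, #16, #18. (#5, #15 stay — for-cause denied.)
Filling seats in venire order through position 8: #2, #3, #4, #5, #8, #10, #13, #15.
So alternate 2 is #15.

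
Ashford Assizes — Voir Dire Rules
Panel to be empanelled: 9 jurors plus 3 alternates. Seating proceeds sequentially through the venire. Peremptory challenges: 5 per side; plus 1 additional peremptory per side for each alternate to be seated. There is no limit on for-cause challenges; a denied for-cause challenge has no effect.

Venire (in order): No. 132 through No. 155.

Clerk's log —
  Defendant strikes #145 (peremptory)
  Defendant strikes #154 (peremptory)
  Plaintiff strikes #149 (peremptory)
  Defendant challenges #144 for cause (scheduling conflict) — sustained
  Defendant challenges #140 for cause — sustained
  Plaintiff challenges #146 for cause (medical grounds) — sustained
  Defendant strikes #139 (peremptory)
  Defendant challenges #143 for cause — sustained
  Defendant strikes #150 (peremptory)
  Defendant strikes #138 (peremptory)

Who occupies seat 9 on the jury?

Removed: #138, #139, #140, #143, #144, #145, #146, #149, #150, #154.
Filling seats in venire order through position 9: #132, #133, #134, #135, #136, #137, #141, #142, #147.
So seat 9 is #147.

147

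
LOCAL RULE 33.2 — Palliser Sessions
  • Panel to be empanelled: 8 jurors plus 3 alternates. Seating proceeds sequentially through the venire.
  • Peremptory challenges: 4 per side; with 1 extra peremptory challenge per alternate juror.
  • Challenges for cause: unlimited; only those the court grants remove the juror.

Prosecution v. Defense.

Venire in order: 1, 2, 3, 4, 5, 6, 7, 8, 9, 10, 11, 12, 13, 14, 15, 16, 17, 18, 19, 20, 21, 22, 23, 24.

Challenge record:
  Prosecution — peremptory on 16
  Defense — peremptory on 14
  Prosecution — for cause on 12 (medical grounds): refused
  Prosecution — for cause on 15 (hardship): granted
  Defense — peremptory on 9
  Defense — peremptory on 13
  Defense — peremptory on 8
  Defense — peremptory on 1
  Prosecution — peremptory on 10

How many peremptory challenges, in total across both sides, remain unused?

7

Prosecution allotment: 4 base + 1 × 3 alternates = 7. Defense allotment: 4 base + 1 × 3 alternates = 7.
Prosecution peremptories used: #16, #10 — 2 (for-cause on #12, #15 don't count).
Defense peremptories used: #14, #9, #13, #8, #1 — 5.
Remaining: (7 − 2) + (7 − 5) = 7.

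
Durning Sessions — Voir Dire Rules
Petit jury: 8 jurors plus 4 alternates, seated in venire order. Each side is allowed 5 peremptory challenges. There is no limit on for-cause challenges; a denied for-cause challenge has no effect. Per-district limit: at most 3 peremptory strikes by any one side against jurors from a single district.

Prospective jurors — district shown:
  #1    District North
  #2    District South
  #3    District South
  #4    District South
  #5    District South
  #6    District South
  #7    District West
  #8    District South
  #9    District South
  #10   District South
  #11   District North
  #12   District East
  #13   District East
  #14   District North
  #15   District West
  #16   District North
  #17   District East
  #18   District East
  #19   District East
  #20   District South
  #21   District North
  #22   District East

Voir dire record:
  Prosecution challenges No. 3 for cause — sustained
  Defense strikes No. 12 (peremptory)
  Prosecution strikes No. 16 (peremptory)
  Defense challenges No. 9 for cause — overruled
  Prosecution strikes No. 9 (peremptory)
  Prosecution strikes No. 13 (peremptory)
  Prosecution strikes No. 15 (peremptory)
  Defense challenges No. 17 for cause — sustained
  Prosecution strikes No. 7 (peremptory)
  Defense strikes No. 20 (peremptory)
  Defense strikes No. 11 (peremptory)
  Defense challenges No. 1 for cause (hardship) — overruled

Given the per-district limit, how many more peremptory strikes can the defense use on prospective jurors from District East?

Defense peremptories so far: #12, #20, #11 — 3 of 5 used, 2 left overall.
Against District East: #12 — 1 used; per-district cap 3 leaves 2.
Binding limit: min(2, 2) = 2.

2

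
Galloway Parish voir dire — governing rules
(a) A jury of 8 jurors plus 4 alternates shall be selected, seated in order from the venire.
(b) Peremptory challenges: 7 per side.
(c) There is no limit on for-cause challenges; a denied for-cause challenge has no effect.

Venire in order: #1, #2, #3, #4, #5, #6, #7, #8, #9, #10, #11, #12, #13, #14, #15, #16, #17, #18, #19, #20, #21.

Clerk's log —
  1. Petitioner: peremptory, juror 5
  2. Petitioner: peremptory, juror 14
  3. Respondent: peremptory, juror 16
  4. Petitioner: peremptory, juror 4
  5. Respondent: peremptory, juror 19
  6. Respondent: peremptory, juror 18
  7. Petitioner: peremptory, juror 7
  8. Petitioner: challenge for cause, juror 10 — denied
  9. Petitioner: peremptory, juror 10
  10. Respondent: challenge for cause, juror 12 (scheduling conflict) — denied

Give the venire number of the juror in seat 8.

12

Removed: #4, #5, #7, #10, #14, #16, #18, #19. (#12 stays — for-cause denied.)
Seating in order: seats 1–8 → #1, #2, #3, #6, #8, #9, #11, #12; alternates → #13, #15, #17, #20.
So seat 8 is #12.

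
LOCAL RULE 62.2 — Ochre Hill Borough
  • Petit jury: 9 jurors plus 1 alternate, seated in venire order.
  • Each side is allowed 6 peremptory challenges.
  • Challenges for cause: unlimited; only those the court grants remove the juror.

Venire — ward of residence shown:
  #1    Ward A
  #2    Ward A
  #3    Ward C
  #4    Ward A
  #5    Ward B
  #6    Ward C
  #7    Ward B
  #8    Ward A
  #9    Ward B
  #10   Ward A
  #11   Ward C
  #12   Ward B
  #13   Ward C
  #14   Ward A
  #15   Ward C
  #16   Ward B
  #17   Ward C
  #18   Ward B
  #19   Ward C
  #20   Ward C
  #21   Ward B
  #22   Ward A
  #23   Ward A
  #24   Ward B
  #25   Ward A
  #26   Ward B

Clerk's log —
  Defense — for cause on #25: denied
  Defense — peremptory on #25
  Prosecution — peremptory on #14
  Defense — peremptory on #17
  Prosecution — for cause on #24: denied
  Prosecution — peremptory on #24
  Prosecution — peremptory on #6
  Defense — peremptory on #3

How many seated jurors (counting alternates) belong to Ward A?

5

Removed: #3, #6, #14, #17, #24, #25.
Seated (10 incl. alternates): #1, #2, #4, #5, #7, #8, #9, #10, #11, #12.
Of those, in Ward A: #1, #2, #4, #8, #10 → 5.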